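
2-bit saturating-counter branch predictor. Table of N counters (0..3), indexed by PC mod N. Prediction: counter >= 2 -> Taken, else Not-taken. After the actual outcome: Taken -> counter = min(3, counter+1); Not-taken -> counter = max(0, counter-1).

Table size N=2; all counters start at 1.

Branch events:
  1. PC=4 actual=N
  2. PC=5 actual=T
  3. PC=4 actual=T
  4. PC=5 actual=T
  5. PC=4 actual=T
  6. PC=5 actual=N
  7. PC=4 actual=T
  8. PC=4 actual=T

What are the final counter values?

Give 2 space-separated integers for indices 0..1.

Ev 1: PC=4 idx=0 pred=N actual=N -> ctr[0]=0
Ev 2: PC=5 idx=1 pred=N actual=T -> ctr[1]=2
Ev 3: PC=4 idx=0 pred=N actual=T -> ctr[0]=1
Ev 4: PC=5 idx=1 pred=T actual=T -> ctr[1]=3
Ev 5: PC=4 idx=0 pred=N actual=T -> ctr[0]=2
Ev 6: PC=5 idx=1 pred=T actual=N -> ctr[1]=2
Ev 7: PC=4 idx=0 pred=T actual=T -> ctr[0]=3
Ev 8: PC=4 idx=0 pred=T actual=T -> ctr[0]=3

Answer: 3 2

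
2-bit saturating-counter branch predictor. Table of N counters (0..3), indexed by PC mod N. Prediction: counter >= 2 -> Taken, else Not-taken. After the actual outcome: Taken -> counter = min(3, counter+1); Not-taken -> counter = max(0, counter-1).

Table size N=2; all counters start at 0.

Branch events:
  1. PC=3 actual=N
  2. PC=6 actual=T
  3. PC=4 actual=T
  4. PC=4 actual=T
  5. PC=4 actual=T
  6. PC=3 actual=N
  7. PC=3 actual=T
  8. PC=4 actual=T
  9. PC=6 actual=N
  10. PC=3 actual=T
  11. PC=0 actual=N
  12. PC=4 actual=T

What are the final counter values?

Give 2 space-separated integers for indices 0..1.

Ev 1: PC=3 idx=1 pred=N actual=N -> ctr[1]=0
Ev 2: PC=6 idx=0 pred=N actual=T -> ctr[0]=1
Ev 3: PC=4 idx=0 pred=N actual=T -> ctr[0]=2
Ev 4: PC=4 idx=0 pred=T actual=T -> ctr[0]=3
Ev 5: PC=4 idx=0 pred=T actual=T -> ctr[0]=3
Ev 6: PC=3 idx=1 pred=N actual=N -> ctr[1]=0
Ev 7: PC=3 idx=1 pred=N actual=T -> ctr[1]=1
Ev 8: PC=4 idx=0 pred=T actual=T -> ctr[0]=3
Ev 9: PC=6 idx=0 pred=T actual=N -> ctr[0]=2
Ev 10: PC=3 idx=1 pred=N actual=T -> ctr[1]=2
Ev 11: PC=0 idx=0 pred=T actual=N -> ctr[0]=1
Ev 12: PC=4 idx=0 pred=N actual=T -> ctr[0]=2

Answer: 2 2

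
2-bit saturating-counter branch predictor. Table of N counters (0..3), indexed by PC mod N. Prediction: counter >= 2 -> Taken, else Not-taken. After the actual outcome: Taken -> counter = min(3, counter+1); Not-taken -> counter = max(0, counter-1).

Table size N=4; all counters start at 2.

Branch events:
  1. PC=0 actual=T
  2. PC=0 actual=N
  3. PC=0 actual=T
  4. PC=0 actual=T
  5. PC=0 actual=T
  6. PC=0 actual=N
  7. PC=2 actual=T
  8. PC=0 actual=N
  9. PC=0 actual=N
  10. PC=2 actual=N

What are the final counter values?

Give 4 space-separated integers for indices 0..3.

Ev 1: PC=0 idx=0 pred=T actual=T -> ctr[0]=3
Ev 2: PC=0 idx=0 pred=T actual=N -> ctr[0]=2
Ev 3: PC=0 idx=0 pred=T actual=T -> ctr[0]=3
Ev 4: PC=0 idx=0 pred=T actual=T -> ctr[0]=3
Ev 5: PC=0 idx=0 pred=T actual=T -> ctr[0]=3
Ev 6: PC=0 idx=0 pred=T actual=N -> ctr[0]=2
Ev 7: PC=2 idx=2 pred=T actual=T -> ctr[2]=3
Ev 8: PC=0 idx=0 pred=T actual=N -> ctr[0]=1
Ev 9: PC=0 idx=0 pred=N actual=N -> ctr[0]=0
Ev 10: PC=2 idx=2 pred=T actual=N -> ctr[2]=2

Answer: 0 2 2 2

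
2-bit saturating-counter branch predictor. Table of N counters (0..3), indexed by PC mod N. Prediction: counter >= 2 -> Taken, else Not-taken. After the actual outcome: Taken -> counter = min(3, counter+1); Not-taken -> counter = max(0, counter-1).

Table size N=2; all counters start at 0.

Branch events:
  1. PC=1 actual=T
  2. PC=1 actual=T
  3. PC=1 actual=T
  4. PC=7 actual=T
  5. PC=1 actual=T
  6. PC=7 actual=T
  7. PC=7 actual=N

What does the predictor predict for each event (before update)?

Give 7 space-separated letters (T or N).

Ev 1: PC=1 idx=1 pred=N actual=T -> ctr[1]=1
Ev 2: PC=1 idx=1 pred=N actual=T -> ctr[1]=2
Ev 3: PC=1 idx=1 pred=T actual=T -> ctr[1]=3
Ev 4: PC=7 idx=1 pred=T actual=T -> ctr[1]=3
Ev 5: PC=1 idx=1 pred=T actual=T -> ctr[1]=3
Ev 6: PC=7 idx=1 pred=T actual=T -> ctr[1]=3
Ev 7: PC=7 idx=1 pred=T actual=N -> ctr[1]=2

Answer: N N T T T T T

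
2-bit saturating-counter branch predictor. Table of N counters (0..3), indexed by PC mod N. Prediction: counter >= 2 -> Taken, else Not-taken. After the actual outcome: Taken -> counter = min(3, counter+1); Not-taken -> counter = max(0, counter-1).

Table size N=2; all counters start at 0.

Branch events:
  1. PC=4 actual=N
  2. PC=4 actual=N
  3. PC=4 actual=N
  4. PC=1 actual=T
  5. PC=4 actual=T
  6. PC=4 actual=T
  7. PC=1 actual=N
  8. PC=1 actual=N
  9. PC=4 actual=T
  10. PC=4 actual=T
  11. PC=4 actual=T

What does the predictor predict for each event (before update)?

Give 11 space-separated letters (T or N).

Answer: N N N N N N N N T T T

Derivation:
Ev 1: PC=4 idx=0 pred=N actual=N -> ctr[0]=0
Ev 2: PC=4 idx=0 pred=N actual=N -> ctr[0]=0
Ev 3: PC=4 idx=0 pred=N actual=N -> ctr[0]=0
Ev 4: PC=1 idx=1 pred=N actual=T -> ctr[1]=1
Ev 5: PC=4 idx=0 pred=N actual=T -> ctr[0]=1
Ev 6: PC=4 idx=0 pred=N actual=T -> ctr[0]=2
Ev 7: PC=1 idx=1 pred=N actual=N -> ctr[1]=0
Ev 8: PC=1 idx=1 pred=N actual=N -> ctr[1]=0
Ev 9: PC=4 idx=0 pred=T actual=T -> ctr[0]=3
Ev 10: PC=4 idx=0 pred=T actual=T -> ctr[0]=3
Ev 11: PC=4 idx=0 pred=T actual=T -> ctr[0]=3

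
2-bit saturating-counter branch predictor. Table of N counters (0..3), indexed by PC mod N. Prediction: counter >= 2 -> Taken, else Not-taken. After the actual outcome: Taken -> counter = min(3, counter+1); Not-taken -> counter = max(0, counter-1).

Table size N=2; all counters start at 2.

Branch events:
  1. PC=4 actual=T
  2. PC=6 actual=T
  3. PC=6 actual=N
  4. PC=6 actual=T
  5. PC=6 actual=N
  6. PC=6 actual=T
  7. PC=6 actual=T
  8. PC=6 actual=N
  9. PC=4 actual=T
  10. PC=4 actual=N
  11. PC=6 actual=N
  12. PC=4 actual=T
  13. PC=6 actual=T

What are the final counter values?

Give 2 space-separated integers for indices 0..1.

Answer: 3 2

Derivation:
Ev 1: PC=4 idx=0 pred=T actual=T -> ctr[0]=3
Ev 2: PC=6 idx=0 pred=T actual=T -> ctr[0]=3
Ev 3: PC=6 idx=0 pred=T actual=N -> ctr[0]=2
Ev 4: PC=6 idx=0 pred=T actual=T -> ctr[0]=3
Ev 5: PC=6 idx=0 pred=T actual=N -> ctr[0]=2
Ev 6: PC=6 idx=0 pred=T actual=T -> ctr[0]=3
Ev 7: PC=6 idx=0 pred=T actual=T -> ctr[0]=3
Ev 8: PC=6 idx=0 pred=T actual=N -> ctr[0]=2
Ev 9: PC=4 idx=0 pred=T actual=T -> ctr[0]=3
Ev 10: PC=4 idx=0 pred=T actual=N -> ctr[0]=2
Ev 11: PC=6 idx=0 pred=T actual=N -> ctr[0]=1
Ev 12: PC=4 idx=0 pred=N actual=T -> ctr[0]=2
Ev 13: PC=6 idx=0 pred=T actual=T -> ctr[0]=3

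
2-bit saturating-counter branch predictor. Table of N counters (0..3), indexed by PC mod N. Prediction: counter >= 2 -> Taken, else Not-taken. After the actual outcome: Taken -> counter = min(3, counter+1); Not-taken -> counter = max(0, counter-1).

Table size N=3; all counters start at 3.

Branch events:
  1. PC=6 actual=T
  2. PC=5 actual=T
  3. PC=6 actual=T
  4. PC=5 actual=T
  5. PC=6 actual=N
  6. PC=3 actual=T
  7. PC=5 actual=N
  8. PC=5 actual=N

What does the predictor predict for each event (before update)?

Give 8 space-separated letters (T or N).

Answer: T T T T T T T T

Derivation:
Ev 1: PC=6 idx=0 pred=T actual=T -> ctr[0]=3
Ev 2: PC=5 idx=2 pred=T actual=T -> ctr[2]=3
Ev 3: PC=6 idx=0 pred=T actual=T -> ctr[0]=3
Ev 4: PC=5 idx=2 pred=T actual=T -> ctr[2]=3
Ev 5: PC=6 idx=0 pred=T actual=N -> ctr[0]=2
Ev 6: PC=3 idx=0 pred=T actual=T -> ctr[0]=3
Ev 7: PC=5 idx=2 pred=T actual=N -> ctr[2]=2
Ev 8: PC=5 idx=2 pred=T actual=N -> ctr[2]=1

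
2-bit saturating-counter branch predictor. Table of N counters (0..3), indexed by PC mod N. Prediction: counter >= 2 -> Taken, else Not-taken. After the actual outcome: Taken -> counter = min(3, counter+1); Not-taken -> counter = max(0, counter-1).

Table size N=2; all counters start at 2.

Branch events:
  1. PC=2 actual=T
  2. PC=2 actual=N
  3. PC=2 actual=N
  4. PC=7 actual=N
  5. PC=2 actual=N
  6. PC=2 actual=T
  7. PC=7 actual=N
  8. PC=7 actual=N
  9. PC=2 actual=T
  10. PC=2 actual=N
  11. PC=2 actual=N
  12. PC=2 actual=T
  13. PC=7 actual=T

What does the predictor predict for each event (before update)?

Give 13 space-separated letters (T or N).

Ev 1: PC=2 idx=0 pred=T actual=T -> ctr[0]=3
Ev 2: PC=2 idx=0 pred=T actual=N -> ctr[0]=2
Ev 3: PC=2 idx=0 pred=T actual=N -> ctr[0]=1
Ev 4: PC=7 idx=1 pred=T actual=N -> ctr[1]=1
Ev 5: PC=2 idx=0 pred=N actual=N -> ctr[0]=0
Ev 6: PC=2 idx=0 pred=N actual=T -> ctr[0]=1
Ev 7: PC=7 idx=1 pred=N actual=N -> ctr[1]=0
Ev 8: PC=7 idx=1 pred=N actual=N -> ctr[1]=0
Ev 9: PC=2 idx=0 pred=N actual=T -> ctr[0]=2
Ev 10: PC=2 idx=0 pred=T actual=N -> ctr[0]=1
Ev 11: PC=2 idx=0 pred=N actual=N -> ctr[0]=0
Ev 12: PC=2 idx=0 pred=N actual=T -> ctr[0]=1
Ev 13: PC=7 idx=1 pred=N actual=T -> ctr[1]=1

Answer: T T T T N N N N N T N N N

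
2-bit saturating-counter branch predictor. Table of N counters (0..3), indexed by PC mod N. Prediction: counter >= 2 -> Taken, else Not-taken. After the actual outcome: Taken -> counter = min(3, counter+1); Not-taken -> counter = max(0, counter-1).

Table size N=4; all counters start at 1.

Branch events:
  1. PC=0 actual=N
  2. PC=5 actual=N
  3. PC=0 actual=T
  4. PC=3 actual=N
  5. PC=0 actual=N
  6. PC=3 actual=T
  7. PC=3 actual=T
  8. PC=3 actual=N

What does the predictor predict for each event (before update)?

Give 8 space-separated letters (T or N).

Ev 1: PC=0 idx=0 pred=N actual=N -> ctr[0]=0
Ev 2: PC=5 idx=1 pred=N actual=N -> ctr[1]=0
Ev 3: PC=0 idx=0 pred=N actual=T -> ctr[0]=1
Ev 4: PC=3 idx=3 pred=N actual=N -> ctr[3]=0
Ev 5: PC=0 idx=0 pred=N actual=N -> ctr[0]=0
Ev 6: PC=3 idx=3 pred=N actual=T -> ctr[3]=1
Ev 7: PC=3 idx=3 pred=N actual=T -> ctr[3]=2
Ev 8: PC=3 idx=3 pred=T actual=N -> ctr[3]=1

Answer: N N N N N N N T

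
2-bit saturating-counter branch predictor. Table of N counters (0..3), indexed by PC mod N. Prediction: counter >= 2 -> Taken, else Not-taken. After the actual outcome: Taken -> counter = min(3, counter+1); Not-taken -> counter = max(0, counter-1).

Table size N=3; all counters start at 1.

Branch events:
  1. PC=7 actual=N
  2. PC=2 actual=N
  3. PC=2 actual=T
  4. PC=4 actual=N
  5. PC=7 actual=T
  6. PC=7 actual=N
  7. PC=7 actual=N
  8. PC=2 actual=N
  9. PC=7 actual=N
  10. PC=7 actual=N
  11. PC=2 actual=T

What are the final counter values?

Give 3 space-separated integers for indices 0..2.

Answer: 1 0 1

Derivation:
Ev 1: PC=7 idx=1 pred=N actual=N -> ctr[1]=0
Ev 2: PC=2 idx=2 pred=N actual=N -> ctr[2]=0
Ev 3: PC=2 idx=2 pred=N actual=T -> ctr[2]=1
Ev 4: PC=4 idx=1 pred=N actual=N -> ctr[1]=0
Ev 5: PC=7 idx=1 pred=N actual=T -> ctr[1]=1
Ev 6: PC=7 idx=1 pred=N actual=N -> ctr[1]=0
Ev 7: PC=7 idx=1 pred=N actual=N -> ctr[1]=0
Ev 8: PC=2 idx=2 pred=N actual=N -> ctr[2]=0
Ev 9: PC=7 idx=1 pred=N actual=N -> ctr[1]=0
Ev 10: PC=7 idx=1 pred=N actual=N -> ctr[1]=0
Ev 11: PC=2 idx=2 pred=N actual=T -> ctr[2]=1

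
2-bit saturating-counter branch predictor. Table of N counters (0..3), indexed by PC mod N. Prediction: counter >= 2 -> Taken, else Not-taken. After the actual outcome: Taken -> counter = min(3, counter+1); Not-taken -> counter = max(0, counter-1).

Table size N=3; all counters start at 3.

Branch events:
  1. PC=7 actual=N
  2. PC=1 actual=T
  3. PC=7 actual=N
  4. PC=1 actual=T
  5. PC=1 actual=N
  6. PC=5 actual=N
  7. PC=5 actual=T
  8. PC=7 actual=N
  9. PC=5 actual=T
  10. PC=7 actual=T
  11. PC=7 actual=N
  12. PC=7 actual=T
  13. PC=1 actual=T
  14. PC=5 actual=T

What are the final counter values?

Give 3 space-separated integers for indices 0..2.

Ev 1: PC=7 idx=1 pred=T actual=N -> ctr[1]=2
Ev 2: PC=1 idx=1 pred=T actual=T -> ctr[1]=3
Ev 3: PC=7 idx=1 pred=T actual=N -> ctr[1]=2
Ev 4: PC=1 idx=1 pred=T actual=T -> ctr[1]=3
Ev 5: PC=1 idx=1 pred=T actual=N -> ctr[1]=2
Ev 6: PC=5 idx=2 pred=T actual=N -> ctr[2]=2
Ev 7: PC=5 idx=2 pred=T actual=T -> ctr[2]=3
Ev 8: PC=7 idx=1 pred=T actual=N -> ctr[1]=1
Ev 9: PC=5 idx=2 pred=T actual=T -> ctr[2]=3
Ev 10: PC=7 idx=1 pred=N actual=T -> ctr[1]=2
Ev 11: PC=7 idx=1 pred=T actual=N -> ctr[1]=1
Ev 12: PC=7 idx=1 pred=N actual=T -> ctr[1]=2
Ev 13: PC=1 idx=1 pred=T actual=T -> ctr[1]=3
Ev 14: PC=5 idx=2 pred=T actual=T -> ctr[2]=3

Answer: 3 3 3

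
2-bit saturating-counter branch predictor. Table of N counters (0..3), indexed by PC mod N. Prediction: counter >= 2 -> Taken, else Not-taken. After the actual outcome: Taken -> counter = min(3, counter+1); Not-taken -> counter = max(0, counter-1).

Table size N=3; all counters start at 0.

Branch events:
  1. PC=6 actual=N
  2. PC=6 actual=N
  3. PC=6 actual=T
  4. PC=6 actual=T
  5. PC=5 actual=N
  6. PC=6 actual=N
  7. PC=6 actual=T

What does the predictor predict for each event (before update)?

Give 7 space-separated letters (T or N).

Answer: N N N N N T N

Derivation:
Ev 1: PC=6 idx=0 pred=N actual=N -> ctr[0]=0
Ev 2: PC=6 idx=0 pred=N actual=N -> ctr[0]=0
Ev 3: PC=6 idx=0 pred=N actual=T -> ctr[0]=1
Ev 4: PC=6 idx=0 pred=N actual=T -> ctr[0]=2
Ev 5: PC=5 idx=2 pred=N actual=N -> ctr[2]=0
Ev 6: PC=6 idx=0 pred=T actual=N -> ctr[0]=1
Ev 7: PC=6 idx=0 pred=N actual=T -> ctr[0]=2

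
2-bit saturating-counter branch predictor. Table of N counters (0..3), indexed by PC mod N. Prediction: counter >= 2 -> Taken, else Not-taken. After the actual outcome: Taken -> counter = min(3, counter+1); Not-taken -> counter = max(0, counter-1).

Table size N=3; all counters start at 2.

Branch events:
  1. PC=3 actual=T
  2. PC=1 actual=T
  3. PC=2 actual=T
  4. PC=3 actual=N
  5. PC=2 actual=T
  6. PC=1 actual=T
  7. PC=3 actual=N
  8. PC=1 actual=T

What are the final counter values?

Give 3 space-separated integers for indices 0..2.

Ev 1: PC=3 idx=0 pred=T actual=T -> ctr[0]=3
Ev 2: PC=1 idx=1 pred=T actual=T -> ctr[1]=3
Ev 3: PC=2 idx=2 pred=T actual=T -> ctr[2]=3
Ev 4: PC=3 idx=0 pred=T actual=N -> ctr[0]=2
Ev 5: PC=2 idx=2 pred=T actual=T -> ctr[2]=3
Ev 6: PC=1 idx=1 pred=T actual=T -> ctr[1]=3
Ev 7: PC=3 idx=0 pred=T actual=N -> ctr[0]=1
Ev 8: PC=1 idx=1 pred=T actual=T -> ctr[1]=3

Answer: 1 3 3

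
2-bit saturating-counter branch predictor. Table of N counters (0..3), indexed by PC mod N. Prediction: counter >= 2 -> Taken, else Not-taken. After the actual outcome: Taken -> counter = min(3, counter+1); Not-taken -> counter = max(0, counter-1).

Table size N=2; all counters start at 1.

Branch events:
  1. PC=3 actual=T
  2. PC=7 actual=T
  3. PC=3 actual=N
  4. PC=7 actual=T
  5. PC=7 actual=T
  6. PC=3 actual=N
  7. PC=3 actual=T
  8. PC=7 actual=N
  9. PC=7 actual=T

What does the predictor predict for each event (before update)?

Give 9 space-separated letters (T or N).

Answer: N T T T T T T T T

Derivation:
Ev 1: PC=3 idx=1 pred=N actual=T -> ctr[1]=2
Ev 2: PC=7 idx=1 pred=T actual=T -> ctr[1]=3
Ev 3: PC=3 idx=1 pred=T actual=N -> ctr[1]=2
Ev 4: PC=7 idx=1 pred=T actual=T -> ctr[1]=3
Ev 5: PC=7 idx=1 pred=T actual=T -> ctr[1]=3
Ev 6: PC=3 idx=1 pred=T actual=N -> ctr[1]=2
Ev 7: PC=3 idx=1 pred=T actual=T -> ctr[1]=3
Ev 8: PC=7 idx=1 pred=T actual=N -> ctr[1]=2
Ev 9: PC=7 idx=1 pred=T actual=T -> ctr[1]=3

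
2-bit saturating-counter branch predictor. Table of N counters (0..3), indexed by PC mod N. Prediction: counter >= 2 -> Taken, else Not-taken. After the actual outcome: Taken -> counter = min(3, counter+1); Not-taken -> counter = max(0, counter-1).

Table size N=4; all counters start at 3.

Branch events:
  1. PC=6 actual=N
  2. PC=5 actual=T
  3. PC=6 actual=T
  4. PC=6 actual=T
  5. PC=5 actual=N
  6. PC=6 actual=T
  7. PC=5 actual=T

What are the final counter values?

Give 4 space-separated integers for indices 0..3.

Ev 1: PC=6 idx=2 pred=T actual=N -> ctr[2]=2
Ev 2: PC=5 idx=1 pred=T actual=T -> ctr[1]=3
Ev 3: PC=6 idx=2 pred=T actual=T -> ctr[2]=3
Ev 4: PC=6 idx=2 pred=T actual=T -> ctr[2]=3
Ev 5: PC=5 idx=1 pred=T actual=N -> ctr[1]=2
Ev 6: PC=6 idx=2 pred=T actual=T -> ctr[2]=3
Ev 7: PC=5 idx=1 pred=T actual=T -> ctr[1]=3

Answer: 3 3 3 3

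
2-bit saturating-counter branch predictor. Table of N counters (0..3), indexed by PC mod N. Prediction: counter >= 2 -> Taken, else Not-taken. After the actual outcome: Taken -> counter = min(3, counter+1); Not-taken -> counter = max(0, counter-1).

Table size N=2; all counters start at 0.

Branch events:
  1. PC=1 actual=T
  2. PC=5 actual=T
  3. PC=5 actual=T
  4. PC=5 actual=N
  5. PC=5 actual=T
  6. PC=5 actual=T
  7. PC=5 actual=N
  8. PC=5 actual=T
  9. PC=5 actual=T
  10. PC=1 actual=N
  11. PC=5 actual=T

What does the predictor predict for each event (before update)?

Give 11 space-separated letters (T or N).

Answer: N N T T T T T T T T T

Derivation:
Ev 1: PC=1 idx=1 pred=N actual=T -> ctr[1]=1
Ev 2: PC=5 idx=1 pred=N actual=T -> ctr[1]=2
Ev 3: PC=5 idx=1 pred=T actual=T -> ctr[1]=3
Ev 4: PC=5 idx=1 pred=T actual=N -> ctr[1]=2
Ev 5: PC=5 idx=1 pred=T actual=T -> ctr[1]=3
Ev 6: PC=5 idx=1 pred=T actual=T -> ctr[1]=3
Ev 7: PC=5 idx=1 pred=T actual=N -> ctr[1]=2
Ev 8: PC=5 idx=1 pred=T actual=T -> ctr[1]=3
Ev 9: PC=5 idx=1 pred=T actual=T -> ctr[1]=3
Ev 10: PC=1 idx=1 pred=T actual=N -> ctr[1]=2
Ev 11: PC=5 idx=1 pred=T actual=T -> ctr[1]=3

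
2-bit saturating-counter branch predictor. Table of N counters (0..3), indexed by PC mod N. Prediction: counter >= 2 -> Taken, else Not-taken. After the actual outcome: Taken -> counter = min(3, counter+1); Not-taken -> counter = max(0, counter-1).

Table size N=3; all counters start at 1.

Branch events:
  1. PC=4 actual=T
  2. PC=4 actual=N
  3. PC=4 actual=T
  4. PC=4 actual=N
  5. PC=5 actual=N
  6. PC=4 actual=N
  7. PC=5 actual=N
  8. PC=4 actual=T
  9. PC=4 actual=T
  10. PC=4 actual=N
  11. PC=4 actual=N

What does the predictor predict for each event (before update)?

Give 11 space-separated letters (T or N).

Answer: N T N T N N N N N T N

Derivation:
Ev 1: PC=4 idx=1 pred=N actual=T -> ctr[1]=2
Ev 2: PC=4 idx=1 pred=T actual=N -> ctr[1]=1
Ev 3: PC=4 idx=1 pred=N actual=T -> ctr[1]=2
Ev 4: PC=4 idx=1 pred=T actual=N -> ctr[1]=1
Ev 5: PC=5 idx=2 pred=N actual=N -> ctr[2]=0
Ev 6: PC=4 idx=1 pred=N actual=N -> ctr[1]=0
Ev 7: PC=5 idx=2 pred=N actual=N -> ctr[2]=0
Ev 8: PC=4 idx=1 pred=N actual=T -> ctr[1]=1
Ev 9: PC=4 idx=1 pred=N actual=T -> ctr[1]=2
Ev 10: PC=4 idx=1 pred=T actual=N -> ctr[1]=1
Ev 11: PC=4 idx=1 pred=N actual=N -> ctr[1]=0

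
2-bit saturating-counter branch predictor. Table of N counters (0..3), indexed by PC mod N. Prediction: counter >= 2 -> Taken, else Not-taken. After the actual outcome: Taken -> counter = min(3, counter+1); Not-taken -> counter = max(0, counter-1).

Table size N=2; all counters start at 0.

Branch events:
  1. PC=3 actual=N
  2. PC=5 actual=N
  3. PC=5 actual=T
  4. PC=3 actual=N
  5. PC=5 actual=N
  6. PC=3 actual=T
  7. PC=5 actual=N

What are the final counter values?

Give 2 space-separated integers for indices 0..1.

Ev 1: PC=3 idx=1 pred=N actual=N -> ctr[1]=0
Ev 2: PC=5 idx=1 pred=N actual=N -> ctr[1]=0
Ev 3: PC=5 idx=1 pred=N actual=T -> ctr[1]=1
Ev 4: PC=3 idx=1 pred=N actual=N -> ctr[1]=0
Ev 5: PC=5 idx=1 pred=N actual=N -> ctr[1]=0
Ev 6: PC=3 idx=1 pred=N actual=T -> ctr[1]=1
Ev 7: PC=5 idx=1 pred=N actual=N -> ctr[1]=0

Answer: 0 0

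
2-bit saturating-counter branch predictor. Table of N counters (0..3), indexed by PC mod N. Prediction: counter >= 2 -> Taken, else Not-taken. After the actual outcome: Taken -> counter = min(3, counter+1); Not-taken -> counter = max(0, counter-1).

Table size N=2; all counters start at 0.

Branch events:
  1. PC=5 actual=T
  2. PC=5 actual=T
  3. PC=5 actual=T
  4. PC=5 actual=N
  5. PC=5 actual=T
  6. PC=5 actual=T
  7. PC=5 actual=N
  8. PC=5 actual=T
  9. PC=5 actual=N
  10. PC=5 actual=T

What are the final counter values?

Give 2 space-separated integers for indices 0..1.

Answer: 0 3

Derivation:
Ev 1: PC=5 idx=1 pred=N actual=T -> ctr[1]=1
Ev 2: PC=5 idx=1 pred=N actual=T -> ctr[1]=2
Ev 3: PC=5 idx=1 pred=T actual=T -> ctr[1]=3
Ev 4: PC=5 idx=1 pred=T actual=N -> ctr[1]=2
Ev 5: PC=5 idx=1 pred=T actual=T -> ctr[1]=3
Ev 6: PC=5 idx=1 pred=T actual=T -> ctr[1]=3
Ev 7: PC=5 idx=1 pred=T actual=N -> ctr[1]=2
Ev 8: PC=5 idx=1 pred=T actual=T -> ctr[1]=3
Ev 9: PC=5 idx=1 pred=T actual=N -> ctr[1]=2
Ev 10: PC=5 idx=1 pred=T actual=T -> ctr[1]=3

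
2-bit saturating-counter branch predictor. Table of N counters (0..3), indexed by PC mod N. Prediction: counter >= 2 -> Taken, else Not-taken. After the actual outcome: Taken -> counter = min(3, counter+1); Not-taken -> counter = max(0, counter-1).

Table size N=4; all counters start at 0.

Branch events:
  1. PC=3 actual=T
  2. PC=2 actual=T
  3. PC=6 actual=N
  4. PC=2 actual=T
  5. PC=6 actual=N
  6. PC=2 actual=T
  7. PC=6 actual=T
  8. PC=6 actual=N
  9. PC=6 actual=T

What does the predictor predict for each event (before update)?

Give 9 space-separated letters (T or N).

Ev 1: PC=3 idx=3 pred=N actual=T -> ctr[3]=1
Ev 2: PC=2 idx=2 pred=N actual=T -> ctr[2]=1
Ev 3: PC=6 idx=2 pred=N actual=N -> ctr[2]=0
Ev 4: PC=2 idx=2 pred=N actual=T -> ctr[2]=1
Ev 5: PC=6 idx=2 pred=N actual=N -> ctr[2]=0
Ev 6: PC=2 idx=2 pred=N actual=T -> ctr[2]=1
Ev 7: PC=6 idx=2 pred=N actual=T -> ctr[2]=2
Ev 8: PC=6 idx=2 pred=T actual=N -> ctr[2]=1
Ev 9: PC=6 idx=2 pred=N actual=T -> ctr[2]=2

Answer: N N N N N N N T N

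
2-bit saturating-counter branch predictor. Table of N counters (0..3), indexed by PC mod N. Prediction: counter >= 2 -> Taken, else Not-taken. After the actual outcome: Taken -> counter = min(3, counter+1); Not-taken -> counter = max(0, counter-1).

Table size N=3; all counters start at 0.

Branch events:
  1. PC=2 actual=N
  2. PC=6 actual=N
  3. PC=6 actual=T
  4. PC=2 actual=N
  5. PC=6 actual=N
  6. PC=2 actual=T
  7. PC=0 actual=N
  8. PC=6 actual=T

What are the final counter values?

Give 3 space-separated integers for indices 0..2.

Answer: 1 0 1

Derivation:
Ev 1: PC=2 idx=2 pred=N actual=N -> ctr[2]=0
Ev 2: PC=6 idx=0 pred=N actual=N -> ctr[0]=0
Ev 3: PC=6 idx=0 pred=N actual=T -> ctr[0]=1
Ev 4: PC=2 idx=2 pred=N actual=N -> ctr[2]=0
Ev 5: PC=6 idx=0 pred=N actual=N -> ctr[0]=0
Ev 6: PC=2 idx=2 pred=N actual=T -> ctr[2]=1
Ev 7: PC=0 idx=0 pred=N actual=N -> ctr[0]=0
Ev 8: PC=6 idx=0 pred=N actual=T -> ctr[0]=1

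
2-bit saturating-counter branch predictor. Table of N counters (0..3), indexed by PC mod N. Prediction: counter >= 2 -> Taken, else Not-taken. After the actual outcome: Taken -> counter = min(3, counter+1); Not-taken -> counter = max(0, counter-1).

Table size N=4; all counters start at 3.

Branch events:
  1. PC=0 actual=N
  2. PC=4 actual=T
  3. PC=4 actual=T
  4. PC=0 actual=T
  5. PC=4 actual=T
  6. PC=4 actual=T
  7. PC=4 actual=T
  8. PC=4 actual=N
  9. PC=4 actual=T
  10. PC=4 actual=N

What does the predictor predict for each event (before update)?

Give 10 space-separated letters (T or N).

Ev 1: PC=0 idx=0 pred=T actual=N -> ctr[0]=2
Ev 2: PC=4 idx=0 pred=T actual=T -> ctr[0]=3
Ev 3: PC=4 idx=0 pred=T actual=T -> ctr[0]=3
Ev 4: PC=0 idx=0 pred=T actual=T -> ctr[0]=3
Ev 5: PC=4 idx=0 pred=T actual=T -> ctr[0]=3
Ev 6: PC=4 idx=0 pred=T actual=T -> ctr[0]=3
Ev 7: PC=4 idx=0 pred=T actual=T -> ctr[0]=3
Ev 8: PC=4 idx=0 pred=T actual=N -> ctr[0]=2
Ev 9: PC=4 idx=0 pred=T actual=T -> ctr[0]=3
Ev 10: PC=4 idx=0 pred=T actual=N -> ctr[0]=2

Answer: T T T T T T T T T T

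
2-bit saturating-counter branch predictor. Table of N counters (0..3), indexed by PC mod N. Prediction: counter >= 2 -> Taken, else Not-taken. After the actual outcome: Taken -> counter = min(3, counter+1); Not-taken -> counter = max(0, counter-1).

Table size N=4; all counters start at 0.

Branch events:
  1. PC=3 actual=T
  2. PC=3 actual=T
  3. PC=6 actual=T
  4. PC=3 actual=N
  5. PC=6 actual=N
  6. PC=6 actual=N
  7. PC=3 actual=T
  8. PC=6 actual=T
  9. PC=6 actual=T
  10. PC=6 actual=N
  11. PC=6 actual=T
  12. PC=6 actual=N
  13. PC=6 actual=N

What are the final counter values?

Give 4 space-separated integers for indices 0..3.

Ev 1: PC=3 idx=3 pred=N actual=T -> ctr[3]=1
Ev 2: PC=3 idx=3 pred=N actual=T -> ctr[3]=2
Ev 3: PC=6 idx=2 pred=N actual=T -> ctr[2]=1
Ev 4: PC=3 idx=3 pred=T actual=N -> ctr[3]=1
Ev 5: PC=6 idx=2 pred=N actual=N -> ctr[2]=0
Ev 6: PC=6 idx=2 pred=N actual=N -> ctr[2]=0
Ev 7: PC=3 idx=3 pred=N actual=T -> ctr[3]=2
Ev 8: PC=6 idx=2 pred=N actual=T -> ctr[2]=1
Ev 9: PC=6 idx=2 pred=N actual=T -> ctr[2]=2
Ev 10: PC=6 idx=2 pred=T actual=N -> ctr[2]=1
Ev 11: PC=6 idx=2 pred=N actual=T -> ctr[2]=2
Ev 12: PC=6 idx=2 pred=T actual=N -> ctr[2]=1
Ev 13: PC=6 idx=2 pred=N actual=N -> ctr[2]=0

Answer: 0 0 0 2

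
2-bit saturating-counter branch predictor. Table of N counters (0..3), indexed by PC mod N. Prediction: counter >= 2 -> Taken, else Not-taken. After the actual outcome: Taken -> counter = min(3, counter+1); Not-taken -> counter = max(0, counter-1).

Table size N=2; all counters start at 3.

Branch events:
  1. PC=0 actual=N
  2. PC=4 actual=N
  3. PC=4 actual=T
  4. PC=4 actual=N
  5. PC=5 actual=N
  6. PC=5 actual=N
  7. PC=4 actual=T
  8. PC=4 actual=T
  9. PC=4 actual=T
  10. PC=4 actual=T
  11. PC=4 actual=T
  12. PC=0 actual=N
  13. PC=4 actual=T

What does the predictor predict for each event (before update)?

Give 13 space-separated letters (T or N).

Ev 1: PC=0 idx=0 pred=T actual=N -> ctr[0]=2
Ev 2: PC=4 idx=0 pred=T actual=N -> ctr[0]=1
Ev 3: PC=4 idx=0 pred=N actual=T -> ctr[0]=2
Ev 4: PC=4 idx=0 pred=T actual=N -> ctr[0]=1
Ev 5: PC=5 idx=1 pred=T actual=N -> ctr[1]=2
Ev 6: PC=5 idx=1 pred=T actual=N -> ctr[1]=1
Ev 7: PC=4 idx=0 pred=N actual=T -> ctr[0]=2
Ev 8: PC=4 idx=0 pred=T actual=T -> ctr[0]=3
Ev 9: PC=4 idx=0 pred=T actual=T -> ctr[0]=3
Ev 10: PC=4 idx=0 pred=T actual=T -> ctr[0]=3
Ev 11: PC=4 idx=0 pred=T actual=T -> ctr[0]=3
Ev 12: PC=0 idx=0 pred=T actual=N -> ctr[0]=2
Ev 13: PC=4 idx=0 pred=T actual=T -> ctr[0]=3

Answer: T T N T T T N T T T T T T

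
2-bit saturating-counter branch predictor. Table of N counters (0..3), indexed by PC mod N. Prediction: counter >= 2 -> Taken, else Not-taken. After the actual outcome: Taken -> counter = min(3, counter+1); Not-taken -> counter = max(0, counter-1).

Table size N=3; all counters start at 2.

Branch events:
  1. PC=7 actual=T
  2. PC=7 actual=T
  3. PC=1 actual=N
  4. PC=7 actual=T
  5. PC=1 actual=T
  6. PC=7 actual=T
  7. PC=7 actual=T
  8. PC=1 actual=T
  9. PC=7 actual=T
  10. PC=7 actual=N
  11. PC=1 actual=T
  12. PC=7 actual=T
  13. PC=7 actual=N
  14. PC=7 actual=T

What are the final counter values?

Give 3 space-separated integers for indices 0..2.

Answer: 2 3 2

Derivation:
Ev 1: PC=7 idx=1 pred=T actual=T -> ctr[1]=3
Ev 2: PC=7 idx=1 pred=T actual=T -> ctr[1]=3
Ev 3: PC=1 idx=1 pred=T actual=N -> ctr[1]=2
Ev 4: PC=7 idx=1 pred=T actual=T -> ctr[1]=3
Ev 5: PC=1 idx=1 pred=T actual=T -> ctr[1]=3
Ev 6: PC=7 idx=1 pred=T actual=T -> ctr[1]=3
Ev 7: PC=7 idx=1 pred=T actual=T -> ctr[1]=3
Ev 8: PC=1 idx=1 pred=T actual=T -> ctr[1]=3
Ev 9: PC=7 idx=1 pred=T actual=T -> ctr[1]=3
Ev 10: PC=7 idx=1 pred=T actual=N -> ctr[1]=2
Ev 11: PC=1 idx=1 pred=T actual=T -> ctr[1]=3
Ev 12: PC=7 idx=1 pred=T actual=T -> ctr[1]=3
Ev 13: PC=7 idx=1 pred=T actual=N -> ctr[1]=2
Ev 14: PC=7 idx=1 pred=T actual=T -> ctr[1]=3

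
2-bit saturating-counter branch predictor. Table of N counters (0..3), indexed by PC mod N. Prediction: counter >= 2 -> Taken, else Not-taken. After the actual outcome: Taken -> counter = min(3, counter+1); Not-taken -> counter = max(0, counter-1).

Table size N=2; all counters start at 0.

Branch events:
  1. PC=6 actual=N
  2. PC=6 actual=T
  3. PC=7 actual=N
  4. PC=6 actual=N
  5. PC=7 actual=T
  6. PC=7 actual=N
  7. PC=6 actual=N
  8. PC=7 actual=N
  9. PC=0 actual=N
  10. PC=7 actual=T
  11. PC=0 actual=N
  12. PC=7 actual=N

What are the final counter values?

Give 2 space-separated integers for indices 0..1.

Ev 1: PC=6 idx=0 pred=N actual=N -> ctr[0]=0
Ev 2: PC=6 idx=0 pred=N actual=T -> ctr[0]=1
Ev 3: PC=7 idx=1 pred=N actual=N -> ctr[1]=0
Ev 4: PC=6 idx=0 pred=N actual=N -> ctr[0]=0
Ev 5: PC=7 idx=1 pred=N actual=T -> ctr[1]=1
Ev 6: PC=7 idx=1 pred=N actual=N -> ctr[1]=0
Ev 7: PC=6 idx=0 pred=N actual=N -> ctr[0]=0
Ev 8: PC=7 idx=1 pred=N actual=N -> ctr[1]=0
Ev 9: PC=0 idx=0 pred=N actual=N -> ctr[0]=0
Ev 10: PC=7 idx=1 pred=N actual=T -> ctr[1]=1
Ev 11: PC=0 idx=0 pred=N actual=N -> ctr[0]=0
Ev 12: PC=7 idx=1 pred=N actual=N -> ctr[1]=0

Answer: 0 0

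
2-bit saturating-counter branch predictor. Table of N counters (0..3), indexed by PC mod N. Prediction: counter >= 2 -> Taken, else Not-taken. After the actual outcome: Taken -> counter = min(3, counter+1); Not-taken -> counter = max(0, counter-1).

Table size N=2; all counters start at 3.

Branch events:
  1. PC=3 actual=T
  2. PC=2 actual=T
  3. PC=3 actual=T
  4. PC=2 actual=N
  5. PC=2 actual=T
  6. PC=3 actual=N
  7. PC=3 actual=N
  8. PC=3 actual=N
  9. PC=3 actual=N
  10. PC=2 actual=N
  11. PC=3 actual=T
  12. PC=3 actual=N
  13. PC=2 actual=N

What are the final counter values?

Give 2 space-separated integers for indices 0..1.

Ev 1: PC=3 idx=1 pred=T actual=T -> ctr[1]=3
Ev 2: PC=2 idx=0 pred=T actual=T -> ctr[0]=3
Ev 3: PC=3 idx=1 pred=T actual=T -> ctr[1]=3
Ev 4: PC=2 idx=0 pred=T actual=N -> ctr[0]=2
Ev 5: PC=2 idx=0 pred=T actual=T -> ctr[0]=3
Ev 6: PC=3 idx=1 pred=T actual=N -> ctr[1]=2
Ev 7: PC=3 idx=1 pred=T actual=N -> ctr[1]=1
Ev 8: PC=3 idx=1 pred=N actual=N -> ctr[1]=0
Ev 9: PC=3 idx=1 pred=N actual=N -> ctr[1]=0
Ev 10: PC=2 idx=0 pred=T actual=N -> ctr[0]=2
Ev 11: PC=3 idx=1 pred=N actual=T -> ctr[1]=1
Ev 12: PC=3 idx=1 pred=N actual=N -> ctr[1]=0
Ev 13: PC=2 idx=0 pred=T actual=N -> ctr[0]=1

Answer: 1 0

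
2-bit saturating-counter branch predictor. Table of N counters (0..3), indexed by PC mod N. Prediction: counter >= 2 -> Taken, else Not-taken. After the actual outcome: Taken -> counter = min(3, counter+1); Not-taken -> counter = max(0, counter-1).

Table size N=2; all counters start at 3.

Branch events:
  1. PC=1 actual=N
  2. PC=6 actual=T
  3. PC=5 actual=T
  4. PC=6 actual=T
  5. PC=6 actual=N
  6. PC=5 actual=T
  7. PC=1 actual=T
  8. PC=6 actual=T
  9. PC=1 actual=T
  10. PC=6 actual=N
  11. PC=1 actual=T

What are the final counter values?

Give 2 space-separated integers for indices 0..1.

Answer: 2 3

Derivation:
Ev 1: PC=1 idx=1 pred=T actual=N -> ctr[1]=2
Ev 2: PC=6 idx=0 pred=T actual=T -> ctr[0]=3
Ev 3: PC=5 idx=1 pred=T actual=T -> ctr[1]=3
Ev 4: PC=6 idx=0 pred=T actual=T -> ctr[0]=3
Ev 5: PC=6 idx=0 pred=T actual=N -> ctr[0]=2
Ev 6: PC=5 idx=1 pred=T actual=T -> ctr[1]=3
Ev 7: PC=1 idx=1 pred=T actual=T -> ctr[1]=3
Ev 8: PC=6 idx=0 pred=T actual=T -> ctr[0]=3
Ev 9: PC=1 idx=1 pred=T actual=T -> ctr[1]=3
Ev 10: PC=6 idx=0 pred=T actual=N -> ctr[0]=2
Ev 11: PC=1 idx=1 pred=T actual=T -> ctr[1]=3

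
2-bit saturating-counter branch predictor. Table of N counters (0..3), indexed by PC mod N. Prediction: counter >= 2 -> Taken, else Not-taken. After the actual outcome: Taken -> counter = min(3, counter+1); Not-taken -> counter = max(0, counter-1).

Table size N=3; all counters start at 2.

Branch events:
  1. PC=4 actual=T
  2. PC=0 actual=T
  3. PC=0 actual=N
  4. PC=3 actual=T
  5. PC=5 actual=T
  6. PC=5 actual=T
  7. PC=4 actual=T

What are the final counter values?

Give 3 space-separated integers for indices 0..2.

Ev 1: PC=4 idx=1 pred=T actual=T -> ctr[1]=3
Ev 2: PC=0 idx=0 pred=T actual=T -> ctr[0]=3
Ev 3: PC=0 idx=0 pred=T actual=N -> ctr[0]=2
Ev 4: PC=3 idx=0 pred=T actual=T -> ctr[0]=3
Ev 5: PC=5 idx=2 pred=T actual=T -> ctr[2]=3
Ev 6: PC=5 idx=2 pred=T actual=T -> ctr[2]=3
Ev 7: PC=4 idx=1 pred=T actual=T -> ctr[1]=3

Answer: 3 3 3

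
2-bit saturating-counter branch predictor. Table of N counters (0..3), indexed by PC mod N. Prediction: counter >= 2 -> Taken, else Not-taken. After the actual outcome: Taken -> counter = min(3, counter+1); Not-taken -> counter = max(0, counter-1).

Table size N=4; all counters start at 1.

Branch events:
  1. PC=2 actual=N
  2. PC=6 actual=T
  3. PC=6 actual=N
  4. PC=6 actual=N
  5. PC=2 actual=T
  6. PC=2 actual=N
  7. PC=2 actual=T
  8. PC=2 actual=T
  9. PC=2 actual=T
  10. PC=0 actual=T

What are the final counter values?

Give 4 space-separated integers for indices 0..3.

Ev 1: PC=2 idx=2 pred=N actual=N -> ctr[2]=0
Ev 2: PC=6 idx=2 pred=N actual=T -> ctr[2]=1
Ev 3: PC=6 idx=2 pred=N actual=N -> ctr[2]=0
Ev 4: PC=6 idx=2 pred=N actual=N -> ctr[2]=0
Ev 5: PC=2 idx=2 pred=N actual=T -> ctr[2]=1
Ev 6: PC=2 idx=2 pred=N actual=N -> ctr[2]=0
Ev 7: PC=2 idx=2 pred=N actual=T -> ctr[2]=1
Ev 8: PC=2 idx=2 pred=N actual=T -> ctr[2]=2
Ev 9: PC=2 idx=2 pred=T actual=T -> ctr[2]=3
Ev 10: PC=0 idx=0 pred=N actual=T -> ctr[0]=2

Answer: 2 1 3 1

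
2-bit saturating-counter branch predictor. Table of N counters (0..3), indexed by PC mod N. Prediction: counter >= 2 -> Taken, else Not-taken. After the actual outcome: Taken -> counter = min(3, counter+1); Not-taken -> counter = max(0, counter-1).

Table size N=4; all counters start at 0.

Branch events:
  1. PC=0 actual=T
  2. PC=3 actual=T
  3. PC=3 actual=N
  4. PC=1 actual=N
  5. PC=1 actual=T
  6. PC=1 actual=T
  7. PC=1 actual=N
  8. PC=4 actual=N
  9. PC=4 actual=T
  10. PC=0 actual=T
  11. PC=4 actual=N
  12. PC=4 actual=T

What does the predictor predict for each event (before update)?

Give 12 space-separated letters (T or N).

Answer: N N N N N N T N N N T N

Derivation:
Ev 1: PC=0 idx=0 pred=N actual=T -> ctr[0]=1
Ev 2: PC=3 idx=3 pred=N actual=T -> ctr[3]=1
Ev 3: PC=3 idx=3 pred=N actual=N -> ctr[3]=0
Ev 4: PC=1 idx=1 pred=N actual=N -> ctr[1]=0
Ev 5: PC=1 idx=1 pred=N actual=T -> ctr[1]=1
Ev 6: PC=1 idx=1 pred=N actual=T -> ctr[1]=2
Ev 7: PC=1 idx=1 pred=T actual=N -> ctr[1]=1
Ev 8: PC=4 idx=0 pred=N actual=N -> ctr[0]=0
Ev 9: PC=4 idx=0 pred=N actual=T -> ctr[0]=1
Ev 10: PC=0 idx=0 pred=N actual=T -> ctr[0]=2
Ev 11: PC=4 idx=0 pred=T actual=N -> ctr[0]=1
Ev 12: PC=4 idx=0 pred=N actual=T -> ctr[0]=2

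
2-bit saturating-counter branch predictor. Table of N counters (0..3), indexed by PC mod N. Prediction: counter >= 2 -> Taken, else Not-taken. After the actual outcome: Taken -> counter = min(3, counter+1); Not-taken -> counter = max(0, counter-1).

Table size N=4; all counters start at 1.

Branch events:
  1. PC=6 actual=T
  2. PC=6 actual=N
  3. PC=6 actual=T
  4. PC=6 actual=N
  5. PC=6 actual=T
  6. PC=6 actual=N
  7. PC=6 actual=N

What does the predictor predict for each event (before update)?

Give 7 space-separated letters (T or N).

Ev 1: PC=6 idx=2 pred=N actual=T -> ctr[2]=2
Ev 2: PC=6 idx=2 pred=T actual=N -> ctr[2]=1
Ev 3: PC=6 idx=2 pred=N actual=T -> ctr[2]=2
Ev 4: PC=6 idx=2 pred=T actual=N -> ctr[2]=1
Ev 5: PC=6 idx=2 pred=N actual=T -> ctr[2]=2
Ev 6: PC=6 idx=2 pred=T actual=N -> ctr[2]=1
Ev 7: PC=6 idx=2 pred=N actual=N -> ctr[2]=0

Answer: N T N T N T N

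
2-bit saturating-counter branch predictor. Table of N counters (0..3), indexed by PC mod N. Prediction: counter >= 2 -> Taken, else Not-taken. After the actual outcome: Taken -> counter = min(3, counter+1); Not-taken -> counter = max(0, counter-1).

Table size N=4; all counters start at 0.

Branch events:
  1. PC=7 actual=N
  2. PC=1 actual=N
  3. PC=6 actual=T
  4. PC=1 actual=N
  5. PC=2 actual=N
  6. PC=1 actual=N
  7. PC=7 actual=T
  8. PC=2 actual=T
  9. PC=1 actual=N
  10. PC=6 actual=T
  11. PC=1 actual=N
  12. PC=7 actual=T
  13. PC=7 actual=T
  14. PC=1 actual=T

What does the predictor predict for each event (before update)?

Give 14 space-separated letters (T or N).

Ev 1: PC=7 idx=3 pred=N actual=N -> ctr[3]=0
Ev 2: PC=1 idx=1 pred=N actual=N -> ctr[1]=0
Ev 3: PC=6 idx=2 pred=N actual=T -> ctr[2]=1
Ev 4: PC=1 idx=1 pred=N actual=N -> ctr[1]=0
Ev 5: PC=2 idx=2 pred=N actual=N -> ctr[2]=0
Ev 6: PC=1 idx=1 pred=N actual=N -> ctr[1]=0
Ev 7: PC=7 idx=3 pred=N actual=T -> ctr[3]=1
Ev 8: PC=2 idx=2 pred=N actual=T -> ctr[2]=1
Ev 9: PC=1 idx=1 pred=N actual=N -> ctr[1]=0
Ev 10: PC=6 idx=2 pred=N actual=T -> ctr[2]=2
Ev 11: PC=1 idx=1 pred=N actual=N -> ctr[1]=0
Ev 12: PC=7 idx=3 pred=N actual=T -> ctr[3]=2
Ev 13: PC=7 idx=3 pred=T actual=T -> ctr[3]=3
Ev 14: PC=1 idx=1 pred=N actual=T -> ctr[1]=1

Answer: N N N N N N N N N N N N T N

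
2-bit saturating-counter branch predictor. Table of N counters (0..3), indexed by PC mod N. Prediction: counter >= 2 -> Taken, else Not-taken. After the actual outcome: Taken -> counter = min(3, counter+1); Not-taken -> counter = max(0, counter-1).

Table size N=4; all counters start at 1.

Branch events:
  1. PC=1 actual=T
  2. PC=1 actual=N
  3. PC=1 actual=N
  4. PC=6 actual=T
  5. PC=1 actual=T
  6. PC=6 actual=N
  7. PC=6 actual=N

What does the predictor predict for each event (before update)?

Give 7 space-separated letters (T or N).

Ev 1: PC=1 idx=1 pred=N actual=T -> ctr[1]=2
Ev 2: PC=1 idx=1 pred=T actual=N -> ctr[1]=1
Ev 3: PC=1 idx=1 pred=N actual=N -> ctr[1]=0
Ev 4: PC=6 idx=2 pred=N actual=T -> ctr[2]=2
Ev 5: PC=1 idx=1 pred=N actual=T -> ctr[1]=1
Ev 6: PC=6 idx=2 pred=T actual=N -> ctr[2]=1
Ev 7: PC=6 idx=2 pred=N actual=N -> ctr[2]=0

Answer: N T N N N T N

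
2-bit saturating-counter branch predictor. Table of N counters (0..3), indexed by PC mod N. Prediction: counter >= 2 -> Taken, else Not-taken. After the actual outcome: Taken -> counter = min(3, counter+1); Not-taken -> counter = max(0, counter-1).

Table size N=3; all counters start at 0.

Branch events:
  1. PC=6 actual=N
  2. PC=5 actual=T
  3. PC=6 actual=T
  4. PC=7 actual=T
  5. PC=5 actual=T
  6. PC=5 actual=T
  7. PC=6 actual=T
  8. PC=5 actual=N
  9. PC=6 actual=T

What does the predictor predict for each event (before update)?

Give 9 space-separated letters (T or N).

Answer: N N N N N T N T T

Derivation:
Ev 1: PC=6 idx=0 pred=N actual=N -> ctr[0]=0
Ev 2: PC=5 idx=2 pred=N actual=T -> ctr[2]=1
Ev 3: PC=6 idx=0 pred=N actual=T -> ctr[0]=1
Ev 4: PC=7 idx=1 pred=N actual=T -> ctr[1]=1
Ev 5: PC=5 idx=2 pred=N actual=T -> ctr[2]=2
Ev 6: PC=5 idx=2 pred=T actual=T -> ctr[2]=3
Ev 7: PC=6 idx=0 pred=N actual=T -> ctr[0]=2
Ev 8: PC=5 idx=2 pred=T actual=N -> ctr[2]=2
Ev 9: PC=6 idx=0 pred=T actual=T -> ctr[0]=3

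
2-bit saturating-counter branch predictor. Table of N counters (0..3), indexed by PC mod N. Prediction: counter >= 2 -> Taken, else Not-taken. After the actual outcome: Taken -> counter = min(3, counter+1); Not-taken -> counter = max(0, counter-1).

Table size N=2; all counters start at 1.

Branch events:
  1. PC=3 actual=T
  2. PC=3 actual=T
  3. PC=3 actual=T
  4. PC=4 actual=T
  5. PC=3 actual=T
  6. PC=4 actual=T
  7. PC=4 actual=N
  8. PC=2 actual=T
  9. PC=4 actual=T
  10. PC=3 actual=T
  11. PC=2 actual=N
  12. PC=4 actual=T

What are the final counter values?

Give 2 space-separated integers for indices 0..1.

Ev 1: PC=3 idx=1 pred=N actual=T -> ctr[1]=2
Ev 2: PC=3 idx=1 pred=T actual=T -> ctr[1]=3
Ev 3: PC=3 idx=1 pred=T actual=T -> ctr[1]=3
Ev 4: PC=4 idx=0 pred=N actual=T -> ctr[0]=2
Ev 5: PC=3 idx=1 pred=T actual=T -> ctr[1]=3
Ev 6: PC=4 idx=0 pred=T actual=T -> ctr[0]=3
Ev 7: PC=4 idx=0 pred=T actual=N -> ctr[0]=2
Ev 8: PC=2 idx=0 pred=T actual=T -> ctr[0]=3
Ev 9: PC=4 idx=0 pred=T actual=T -> ctr[0]=3
Ev 10: PC=3 idx=1 pred=T actual=T -> ctr[1]=3
Ev 11: PC=2 idx=0 pred=T actual=N -> ctr[0]=2
Ev 12: PC=4 idx=0 pred=T actual=T -> ctr[0]=3

Answer: 3 3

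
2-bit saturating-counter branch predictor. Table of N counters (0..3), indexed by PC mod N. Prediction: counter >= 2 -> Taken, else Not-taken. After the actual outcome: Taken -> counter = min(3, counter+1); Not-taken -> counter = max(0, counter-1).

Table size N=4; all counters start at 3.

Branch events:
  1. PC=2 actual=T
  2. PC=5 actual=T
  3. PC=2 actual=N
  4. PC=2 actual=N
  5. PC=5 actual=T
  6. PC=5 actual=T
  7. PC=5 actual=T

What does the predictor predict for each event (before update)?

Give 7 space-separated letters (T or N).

Answer: T T T T T T T

Derivation:
Ev 1: PC=2 idx=2 pred=T actual=T -> ctr[2]=3
Ev 2: PC=5 idx=1 pred=T actual=T -> ctr[1]=3
Ev 3: PC=2 idx=2 pred=T actual=N -> ctr[2]=2
Ev 4: PC=2 idx=2 pred=T actual=N -> ctr[2]=1
Ev 5: PC=5 idx=1 pred=T actual=T -> ctr[1]=3
Ev 6: PC=5 idx=1 pred=T actual=T -> ctr[1]=3
Ev 7: PC=5 idx=1 pred=T actual=T -> ctr[1]=3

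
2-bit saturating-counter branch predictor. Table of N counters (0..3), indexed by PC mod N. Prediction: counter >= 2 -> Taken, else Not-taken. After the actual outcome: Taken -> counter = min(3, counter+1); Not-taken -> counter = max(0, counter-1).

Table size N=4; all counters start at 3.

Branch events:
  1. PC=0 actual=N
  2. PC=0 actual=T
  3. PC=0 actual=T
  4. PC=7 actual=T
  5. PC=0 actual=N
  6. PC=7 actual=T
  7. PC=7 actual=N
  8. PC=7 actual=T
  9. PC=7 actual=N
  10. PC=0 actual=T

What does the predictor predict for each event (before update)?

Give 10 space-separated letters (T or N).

Ev 1: PC=0 idx=0 pred=T actual=N -> ctr[0]=2
Ev 2: PC=0 idx=0 pred=T actual=T -> ctr[0]=3
Ev 3: PC=0 idx=0 pred=T actual=T -> ctr[0]=3
Ev 4: PC=7 idx=3 pred=T actual=T -> ctr[3]=3
Ev 5: PC=0 idx=0 pred=T actual=N -> ctr[0]=2
Ev 6: PC=7 idx=3 pred=T actual=T -> ctr[3]=3
Ev 7: PC=7 idx=3 pred=T actual=N -> ctr[3]=2
Ev 8: PC=7 idx=3 pred=T actual=T -> ctr[3]=3
Ev 9: PC=7 idx=3 pred=T actual=N -> ctr[3]=2
Ev 10: PC=0 idx=0 pred=T actual=T -> ctr[0]=3

Answer: T T T T T T T T T T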